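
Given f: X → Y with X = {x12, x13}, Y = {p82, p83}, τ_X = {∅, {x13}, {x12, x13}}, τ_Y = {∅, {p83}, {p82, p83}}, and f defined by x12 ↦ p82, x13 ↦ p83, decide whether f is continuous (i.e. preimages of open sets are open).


f IS continuous.

Compute f^{-1}(U) for each U ∈ τ_Y:
  U = ∅: f^{-1}(U) = ∅ ∈ τ_X ✓.
  U = {p83}: f^{-1}(U) = {x13} ∈ τ_X ✓.
  U = {p82, p83}: f^{-1}(U) = {x12, x13} ∈ τ_X ✓.
Every preimage lies in τ_X, so f IS continuous.


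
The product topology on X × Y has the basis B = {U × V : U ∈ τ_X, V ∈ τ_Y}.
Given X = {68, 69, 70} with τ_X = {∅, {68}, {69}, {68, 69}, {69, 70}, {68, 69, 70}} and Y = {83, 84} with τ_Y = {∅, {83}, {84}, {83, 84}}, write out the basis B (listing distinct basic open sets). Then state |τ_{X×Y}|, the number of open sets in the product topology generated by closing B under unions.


Basis B = {∅ × ∅, {68} × {83}, {68} × {84}, {69} × {83}, {69} × {84}, {68} × {83, 84}, {68, 69} × {83}, {68, 69} × {84}, {69} × {83, 84}, {69, 70} × {83}, {69, 70} × {84}, {68, 69, 70} × {83}, {68, 69, 70} × {84}, {68, 69} × {83, 84}, {69, 70} × {83, 84}, {68, 69, 70} × {83, 84}}; |τ_{X×Y}| = 36.

Enumerate products U × V with U ∈ τ_X, V ∈ τ_Y (deduplicated):
  ∅ × ∅ = {} (∅)
  {68} × {83} = {(68,83)}
  {68} × {84} = {(68,84)}
  {69} × {83} = {(69,83)}
  {69} × {84} = {(69,84)}
  {68} × {83, 84} = {(68,83), (68,84)}
  {68, 69} × {83} = {(68,83), (69,83)}
  {68, 69} × {84} = {(68,84), (69,84)}
  {69} × {83, 84} = {(69,83), (69,84)}
  {69, 70} × {83} = {(69,83), (70,83)}
  {69, 70} × {84} = {(69,84), (70,84)}
  {68, 69, 70} × {83} = {(68,83), (69,83), (70,83)}
  {68, 69, 70} × {84} = {(68,84), (69,84), (70,84)}
  {68, 69} × {83, 84} = {(68,83), (68,84), (69,83), (69,84)}
  {69, 70} × {83, 84} = {(69,83), (69,84), (70,83), (70,84)}
  {68, 69, 70} × {83, 84} = {(68,83), (68,84), (69,83), (69,84), (70,83), (70,84)}
These 16 distinct sets form the basis B.
Close under arbitrary unions to get τ_{X×Y}; counting gives |τ_{X×Y}| = 36.


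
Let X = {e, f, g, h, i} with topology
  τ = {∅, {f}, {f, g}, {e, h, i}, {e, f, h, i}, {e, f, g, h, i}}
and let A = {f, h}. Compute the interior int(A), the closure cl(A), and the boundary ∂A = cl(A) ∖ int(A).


int(A) = {f}, cl(A) = {e, f, g, h, i}, ∂A = {e, g, h, i}.

Closed sets in (X, τ) are complements of opens:
  closed(X, τ) = {∅, {g}, {f, g}, {e, h, i}, {e, g, h, i}, {e, f, g, h, i}}.
int(A) = ⋃ {U ∈ τ : U ⊆ A}. Opens contained in A: ∅, {f}.
Taking the union of these: int(A) = {f}.
cl(A) = ⋂ {C closed : A ⊆ C}. Closed sets containing A: {e, f, g, h, i}.
Intersecting these: cl(A) = {e, f, g, h, i}.
∂A = cl(A) ∖ int(A) = {e, f, g, h, i} ∖ {f} = {e, g, h, i}.


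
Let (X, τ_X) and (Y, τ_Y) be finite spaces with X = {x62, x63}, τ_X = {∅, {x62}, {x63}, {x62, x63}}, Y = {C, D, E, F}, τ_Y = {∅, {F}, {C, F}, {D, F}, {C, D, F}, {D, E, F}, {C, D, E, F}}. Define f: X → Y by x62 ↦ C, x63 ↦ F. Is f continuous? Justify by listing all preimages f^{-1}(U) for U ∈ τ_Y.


f IS continuous.

Compute f^{-1}(U) for each U ∈ τ_Y:
  U = ∅: f^{-1}(U) = ∅ ∈ τ_X ✓.
  U = {F}: f^{-1}(U) = {x63} ∈ τ_X ✓.
  U = {C, F}: f^{-1}(U) = {x62, x63} ∈ τ_X ✓.
  U = {D, F}: f^{-1}(U) = {x63} ∈ τ_X ✓.
  U = {C, D, F}: f^{-1}(U) = {x62, x63} ∈ τ_X ✓.
  U = {D, E, F}: f^{-1}(U) = {x63} ∈ τ_X ✓.
  U = {C, D, E, F}: f^{-1}(U) = {x62, x63} ∈ τ_X ✓.
Every preimage lies in τ_X, so f IS continuous.


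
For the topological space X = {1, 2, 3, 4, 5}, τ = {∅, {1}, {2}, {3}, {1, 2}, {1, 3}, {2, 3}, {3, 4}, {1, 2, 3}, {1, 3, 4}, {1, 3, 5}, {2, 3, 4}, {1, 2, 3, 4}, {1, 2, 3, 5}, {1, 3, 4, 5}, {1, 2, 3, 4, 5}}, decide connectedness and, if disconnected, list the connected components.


(X, τ) is disconnected; components = [{2}, {1, 3, 4, 5}].

Find clopen sets (U ∈ τ with X ∖ U ∈ τ):
  U = ∅, X ∖ U = {1, 2, 3, 4, 5} — both open, so U is clopen.
  U = {2}, X ∖ U = {1, 3, 4, 5} — both open, so U is clopen.
  U = {1, 3, 4, 5}, X ∖ U = {2} — both open, so U is clopen.
  U = {1, 2, 3, 4, 5}, X ∖ U = ∅ — both open, so U is clopen.
Nontrivial clopen(s) exist: e.g. {2}. So (X, τ) is disconnected.
Compute connected components by grouping points that agree on all clopens:
  component: {2}
  component: {1, 3, 4, 5}


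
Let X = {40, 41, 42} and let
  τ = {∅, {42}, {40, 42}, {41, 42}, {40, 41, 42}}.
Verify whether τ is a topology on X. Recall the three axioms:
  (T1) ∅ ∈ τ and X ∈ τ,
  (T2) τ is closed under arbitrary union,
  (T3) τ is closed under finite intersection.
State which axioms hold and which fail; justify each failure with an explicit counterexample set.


τ IS a topology on X.

Axiom (T1): ∅ ∈ τ? Yes; X ∈ τ? Yes.
Axiom (T2/T3): check pairwise unions and intersections of members of τ.
All pairwise intersections and unions checked — each lies in τ. Therefore τ satisfies (T1), (T2), (T3): it IS a topology on X.


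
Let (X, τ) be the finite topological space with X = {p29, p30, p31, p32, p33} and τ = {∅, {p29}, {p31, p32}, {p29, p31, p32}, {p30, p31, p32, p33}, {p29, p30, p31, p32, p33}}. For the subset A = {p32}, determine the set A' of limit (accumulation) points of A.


A' = {p30, p31, p33}

For each x ∈ X, list the open sets U ∈ τ with x ∈ U, then check whether U ∩ (A ∖ {x}) ≠ ∅ for every such U.
  x = p29: open {p29} ∋ x has {p29} ∩ (A ∖ {p29}) = ∅, so x is NOT a limit point.
  x = p30: opens ∋ x are {p30, p31, p32, p33}, {p29, p30, p31, p32, p33}; each meets A ∖ {p30}, so x IS a limit point.
  x = p31: opens ∋ x are {p31, p32}, {p29, p31, p32}, {p30, p31, p32, p33}, {p29, p30, p31, p32, p33}; each meets A ∖ {p31}, so x IS a limit point.
  x = p32: open {p31, p32} ∋ x has {p31, p32} ∩ (A ∖ {p32}) = ∅, so x is NOT a limit point.
  x = p33: opens ∋ x are {p30, p31, p32, p33}, {p29, p30, p31, p32, p33}; each meets A ∖ {p33}, so x IS a limit point.
Collecting: A' = {p30, p31, p33}.


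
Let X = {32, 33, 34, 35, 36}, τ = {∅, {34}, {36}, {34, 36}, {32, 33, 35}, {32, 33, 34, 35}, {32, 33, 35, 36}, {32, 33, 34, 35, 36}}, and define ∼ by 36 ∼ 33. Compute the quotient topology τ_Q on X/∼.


X/∼ = {[32], [33=36], [34], [35]}; |τ_Q| = 4.

Equivalence classes: [32], [33=36], [34], [35].
Quotient map π: X → X/∼ sends 32 ↦ [32], 33 ↦ [33=36], 34 ↦ [34], 35 ↦ [35], 36 ↦ [33=36].
For each subset V ⊆ X/∼, compute π^{-1}(V) ⊆ X and check whether π^{-1}(V) ∈ τ. V is open in τ_Q iff π^{-1}(V) ∈ τ.
  V = {}: π^{-1}(V) = ∅ ∈ τ ✓.
  V = {[32]}: π^{-1}(V) = {32} ∉ τ ✗.
  V = {[33=36]}: π^{-1}(V) = {33, 36} ∉ τ ✗.
  V = {[32], [33=36]}: π^{-1}(V) = {32, 33, 36} ∉ τ ✗.
  V = {[34]}: π^{-1}(V) = {34} ∈ τ ✓.
  V = {[32], [34]}: π^{-1}(V) = {32, 34} ∉ τ ✗.
  V = {[33=36], [34]}: π^{-1}(V) = {33, 34, 36} ∉ τ ✗.
  V = {[32], [33=36], [34]}: π^{-1}(V) = {32, 33, 34, 36} ∉ τ ✗.
  V = {[35]}: π^{-1}(V) = {35} ∉ τ ✗.
  V = {[32], [35]}: π^{-1}(V) = {32, 35} ∉ τ ✗.
  V = {[33=36], [35]}: π^{-1}(V) = {33, 35, 36} ∉ τ ✗.
  V = {[32], [33=36], [35]}: π^{-1}(V) = {32, 33, 35, 36} ∈ τ ✓.
  V = {[34], [35]}: π^{-1}(V) = {34, 35} ∉ τ ✗.
  V = {[32], [34], [35]}: π^{-1}(V) = {32, 34, 35} ∉ τ ✗.
  V = {[33=36], [34], [35]}: π^{-1}(V) = {33, 34, 35, 36} ∉ τ ✗.
  V = {[32], [33=36], [34], [35]}: π^{-1}(V) = {32, 33, 34, 35, 36} ∈ τ ✓.
Open sets in the quotient: τ_Q = {{}, {[34]}, {[32], [33=36], [35]}, {[32], [33=36], [34], [35]}} (4 elements).


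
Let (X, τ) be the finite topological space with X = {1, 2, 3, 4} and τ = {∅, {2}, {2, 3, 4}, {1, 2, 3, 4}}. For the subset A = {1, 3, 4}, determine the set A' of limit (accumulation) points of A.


A' = {1, 3, 4}

For each x ∈ X, list the open sets U ∈ τ with x ∈ U, then check whether U ∩ (A ∖ {x}) ≠ ∅ for every such U.
  x = 1: opens ∋ x are {1, 2, 3, 4}; each meets A ∖ {1}, so x IS a limit point.
  x = 2: open {2} ∋ x has {2} ∩ (A ∖ {2}) = ∅, so x is NOT a limit point.
  x = 3: opens ∋ x are {2, 3, 4}, {1, 2, 3, 4}; each meets A ∖ {3}, so x IS a limit point.
  x = 4: opens ∋ x are {2, 3, 4}, {1, 2, 3, 4}; each meets A ∖ {4}, so x IS a limit point.
Collecting: A' = {1, 3, 4}.


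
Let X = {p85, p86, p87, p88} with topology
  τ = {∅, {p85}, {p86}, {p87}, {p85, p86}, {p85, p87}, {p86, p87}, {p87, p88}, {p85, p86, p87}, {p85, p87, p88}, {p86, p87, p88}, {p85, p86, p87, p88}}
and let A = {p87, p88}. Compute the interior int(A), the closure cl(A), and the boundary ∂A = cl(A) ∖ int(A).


int(A) = {p87, p88}, cl(A) = {p87, p88}, ∂A = ∅.

Closed sets in (X, τ) are complements of opens:
  closed(X, τ) = {∅, {p85}, {p86}, {p88}, {p85, p86}, {p85, p88}, {p86, p88}, {p87, p88}, {p85, p86, p88}, {p85, p87, p88}, {p86, p87, p88}, {p85, p86, p87, p88}}.
int(A) = ⋃ {U ∈ τ : U ⊆ A}. Opens contained in A: ∅, {p87}, {p87, p88}.
Taking the union of these: int(A) = {p87, p88}.
cl(A) = ⋂ {C closed : A ⊆ C}. Closed sets containing A: {p87, p88}, {p85, p87, p88}, {p86, p87, p88}, {p85, p86, p87, p88}.
Intersecting these: cl(A) = {p87, p88}.
∂A = cl(A) ∖ int(A) = {p87, p88} ∖ {p87, p88} = ∅.


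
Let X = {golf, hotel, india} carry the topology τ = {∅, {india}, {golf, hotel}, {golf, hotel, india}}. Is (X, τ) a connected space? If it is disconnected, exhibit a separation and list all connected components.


(X, τ) is disconnected; components = [{india}, {golf, hotel}].

Find clopen sets (U ∈ τ with X ∖ U ∈ τ):
  U = ∅, X ∖ U = {golf, hotel, india} — both open, so U is clopen.
  U = {india}, X ∖ U = {golf, hotel} — both open, so U is clopen.
  U = {golf, hotel}, X ∖ U = {india} — both open, so U is clopen.
  U = {golf, hotel, india}, X ∖ U = ∅ — both open, so U is clopen.
Nontrivial clopen(s) exist: e.g. {india}. So (X, τ) is disconnected.
Compute connected components by grouping points that agree on all clopens:
  component: {india}
  component: {golf, hotel}


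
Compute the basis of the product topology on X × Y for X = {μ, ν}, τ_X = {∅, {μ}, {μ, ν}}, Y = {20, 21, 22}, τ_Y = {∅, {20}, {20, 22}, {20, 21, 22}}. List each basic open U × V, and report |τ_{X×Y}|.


Basis B = {∅ × ∅, {μ} × {20}, {μ} × {20, 22}, {μ, ν} × {20}, {μ} × {20, 21, 22}, {μ, ν} × {20, 22}, {μ, ν} × {20, 21, 22}}; |τ_{X×Y}| = 10.

Enumerate products U × V with U ∈ τ_X, V ∈ τ_Y (deduplicated):
  ∅ × ∅ = {} (∅)
  {μ} × {20} = {(μ,20)}
  {μ} × {20, 22} = {(μ,20), (μ,22)}
  {μ, ν} × {20} = {(μ,20), (ν,20)}
  {μ} × {20, 21, 22} = {(μ,20), (μ,21), (μ,22)}
  {μ, ν} × {20, 22} = {(μ,20), (μ,22), (ν,20), (ν,22)}
  {μ, ν} × {20, 21, 22} = {(μ,20), (μ,21), (μ,22), (ν,20), (ν,21), (ν,22)}
These 7 distinct sets form the basis B.
Close under arbitrary unions to get τ_{X×Y}; counting gives |τ_{X×Y}| = 10.


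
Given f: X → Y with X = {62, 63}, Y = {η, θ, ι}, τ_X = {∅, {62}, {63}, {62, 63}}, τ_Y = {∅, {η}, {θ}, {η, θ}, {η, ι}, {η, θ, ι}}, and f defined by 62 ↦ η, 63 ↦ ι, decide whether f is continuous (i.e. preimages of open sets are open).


f IS continuous.

Compute f^{-1}(U) for each U ∈ τ_Y:
  U = ∅: f^{-1}(U) = ∅ ∈ τ_X ✓.
  U = {η}: f^{-1}(U) = {62} ∈ τ_X ✓.
  U = {θ}: f^{-1}(U) = ∅ ∈ τ_X ✓.
  U = {η, θ}: f^{-1}(U) = {62} ∈ τ_X ✓.
  U = {η, ι}: f^{-1}(U) = {62, 63} ∈ τ_X ✓.
  U = {η, θ, ι}: f^{-1}(U) = {62, 63} ∈ τ_X ✓.
Every preimage lies in τ_X, so f IS continuous.


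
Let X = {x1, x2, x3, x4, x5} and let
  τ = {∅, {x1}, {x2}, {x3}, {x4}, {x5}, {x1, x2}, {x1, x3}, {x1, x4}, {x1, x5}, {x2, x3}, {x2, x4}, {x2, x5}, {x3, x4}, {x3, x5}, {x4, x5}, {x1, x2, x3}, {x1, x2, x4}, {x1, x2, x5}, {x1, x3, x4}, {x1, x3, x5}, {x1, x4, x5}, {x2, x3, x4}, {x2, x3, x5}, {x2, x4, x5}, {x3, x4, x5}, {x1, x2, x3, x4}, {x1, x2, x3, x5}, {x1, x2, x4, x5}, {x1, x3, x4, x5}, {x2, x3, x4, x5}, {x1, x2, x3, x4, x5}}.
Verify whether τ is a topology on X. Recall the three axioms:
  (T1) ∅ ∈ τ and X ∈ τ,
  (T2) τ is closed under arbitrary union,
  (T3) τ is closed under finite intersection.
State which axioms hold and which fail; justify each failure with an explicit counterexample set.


τ IS a topology on X.

Axiom (T1): ∅ ∈ τ? Yes; X ∈ τ? Yes.
Axiom (T2/T3): check pairwise unions and intersections of members of τ.
All pairwise intersections and unions checked — each lies in τ. Therefore τ satisfies (T1), (T2), (T3): it IS a topology on X.


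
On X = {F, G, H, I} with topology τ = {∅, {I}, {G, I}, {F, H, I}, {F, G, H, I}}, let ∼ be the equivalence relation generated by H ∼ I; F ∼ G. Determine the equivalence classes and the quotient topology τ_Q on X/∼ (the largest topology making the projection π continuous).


X/∼ = {[F=G], [H=I]}; |τ_Q| = 2.

Equivalence classes: [F=G], [H=I].
Quotient map π: X → X/∼ sends F ↦ [F=G], G ↦ [F=G], H ↦ [H=I], I ↦ [H=I].
For each subset V ⊆ X/∼, compute π^{-1}(V) ⊆ X and check whether π^{-1}(V) ∈ τ. V is open in τ_Q iff π^{-1}(V) ∈ τ.
  V = {}: π^{-1}(V) = ∅ ∈ τ ✓.
  V = {[F=G]}: π^{-1}(V) = {F, G} ∉ τ ✗.
  V = {[H=I]}: π^{-1}(V) = {H, I} ∉ τ ✗.
  V = {[F=G], [H=I]}: π^{-1}(V) = {F, G, H, I} ∈ τ ✓.
Open sets in the quotient: τ_Q = {{}, {[F=G], [H=I]}} (2 elements).


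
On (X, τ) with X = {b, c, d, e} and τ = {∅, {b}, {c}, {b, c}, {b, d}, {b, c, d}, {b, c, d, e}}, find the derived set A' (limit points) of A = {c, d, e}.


A' = {e}

For each x ∈ X, list the open sets U ∈ τ with x ∈ U, then check whether U ∩ (A ∖ {x}) ≠ ∅ for every such U.
  x = b: open {b} ∋ x has {b} ∩ (A ∖ {b}) = ∅, so x is NOT a limit point.
  x = c: open {c} ∋ x has {c} ∩ (A ∖ {c}) = ∅, so x is NOT a limit point.
  x = d: open {b, d} ∋ x has {b, d} ∩ (A ∖ {d}) = ∅, so x is NOT a limit point.
  x = e: opens ∋ x are {b, c, d, e}; each meets A ∖ {e}, so x IS a limit point.
Collecting: A' = {e}.


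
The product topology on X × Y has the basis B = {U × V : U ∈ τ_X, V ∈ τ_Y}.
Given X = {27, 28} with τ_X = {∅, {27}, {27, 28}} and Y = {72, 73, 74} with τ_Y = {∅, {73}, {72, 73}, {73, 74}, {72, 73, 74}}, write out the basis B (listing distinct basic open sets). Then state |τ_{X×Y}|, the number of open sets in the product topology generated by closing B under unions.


Basis B = {∅ × ∅, {27} × {73}, {27} × {72, 73}, {27} × {73, 74}, {27, 28} × {73}, {27} × {72, 73, 74}, {27, 28} × {72, 73}, {27, 28} × {73, 74}, {27, 28} × {72, 73, 74}}; |τ_{X×Y}| = 14.

Enumerate products U × V with U ∈ τ_X, V ∈ τ_Y (deduplicated):
  ∅ × ∅ = {} (∅)
  {27} × {73} = {(27,73)}
  {27} × {72, 73} = {(27,72), (27,73)}
  {27} × {73, 74} = {(27,73), (27,74)}
  {27, 28} × {73} = {(27,73), (28,73)}
  {27} × {72, 73, 74} = {(27,72), (27,73), (27,74)}
  {27, 28} × {72, 73} = {(27,72), (27,73), (28,72), (28,73)}
  {27, 28} × {73, 74} = {(27,73), (27,74), (28,73), (28,74)}
  {27, 28} × {72, 73, 74} = {(27,72), (27,73), (27,74), (28,72), (28,73), (28,74)}
These 9 distinct sets form the basis B.
Close under arbitrary unions to get τ_{X×Y}; counting gives |τ_{X×Y}| = 14.


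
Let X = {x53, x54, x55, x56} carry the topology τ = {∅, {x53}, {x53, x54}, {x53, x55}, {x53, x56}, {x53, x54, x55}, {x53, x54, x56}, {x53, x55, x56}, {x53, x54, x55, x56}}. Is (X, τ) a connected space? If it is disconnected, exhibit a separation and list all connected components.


(X, τ) is connected.

Find clopen sets (U ∈ τ with X ∖ U ∈ τ):
  U = ∅, X ∖ U = {x53, x54, x55, x56} — both open, so U is clopen.
  U = {x53, x54, x55, x56}, X ∖ U = ∅ — both open, so U is clopen.
Only trivial clopens (∅ and X) exist, so (X, τ) is connected.
Compute connected components by grouping points that agree on all clopens:
  component: {x53, x54, x55, x56}


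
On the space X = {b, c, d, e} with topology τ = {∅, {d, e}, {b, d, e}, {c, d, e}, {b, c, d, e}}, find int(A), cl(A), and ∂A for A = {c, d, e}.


int(A) = {c, d, e}, cl(A) = {b, c, d, e}, ∂A = {b}.

Closed sets in (X, τ) are complements of opens:
  closed(X, τ) = {∅, {b}, {c}, {b, c}, {b, c, d, e}}.
int(A) = ⋃ {U ∈ τ : U ⊆ A}. Opens contained in A: ∅, {d, e}, {c, d, e}.
Taking the union of these: int(A) = {c, d, e}.
cl(A) = ⋂ {C closed : A ⊆ C}. Closed sets containing A: {b, c, d, e}.
Intersecting these: cl(A) = {b, c, d, e}.
∂A = cl(A) ∖ int(A) = {b, c, d, e} ∖ {c, d, e} = {b}.


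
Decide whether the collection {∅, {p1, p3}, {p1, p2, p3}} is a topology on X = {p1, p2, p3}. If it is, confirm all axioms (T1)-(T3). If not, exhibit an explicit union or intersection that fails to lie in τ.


τ IS a topology on X.

Axiom (T1): ∅ ∈ τ? Yes; X ∈ τ? Yes.
Axiom (T2/T3): check pairwise unions and intersections of members of τ.
All pairwise intersections and unions checked — each lies in τ. Therefore τ satisfies (T1), (T2), (T3): it IS a topology on X.


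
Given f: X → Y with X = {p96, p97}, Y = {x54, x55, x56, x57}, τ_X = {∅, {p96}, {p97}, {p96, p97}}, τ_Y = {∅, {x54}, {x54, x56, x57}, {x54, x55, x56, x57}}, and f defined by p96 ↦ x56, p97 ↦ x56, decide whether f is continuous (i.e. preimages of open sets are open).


f IS continuous.

Compute f^{-1}(U) for each U ∈ τ_Y:
  U = ∅: f^{-1}(U) = ∅ ∈ τ_X ✓.
  U = {x54}: f^{-1}(U) = ∅ ∈ τ_X ✓.
  U = {x54, x56, x57}: f^{-1}(U) = {p96, p97} ∈ τ_X ✓.
  U = {x54, x55, x56, x57}: f^{-1}(U) = {p96, p97} ∈ τ_X ✓.
Every preimage lies in τ_X, so f IS continuous.


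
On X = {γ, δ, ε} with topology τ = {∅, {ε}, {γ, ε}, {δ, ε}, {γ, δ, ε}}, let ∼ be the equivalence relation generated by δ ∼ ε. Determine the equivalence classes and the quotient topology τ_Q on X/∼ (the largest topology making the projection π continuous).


X/∼ = {[γ], [δ=ε]}; |τ_Q| = 3.

Equivalence classes: [γ], [δ=ε].
Quotient map π: X → X/∼ sends γ ↦ [γ], δ ↦ [δ=ε], ε ↦ [δ=ε].
For each subset V ⊆ X/∼, compute π^{-1}(V) ⊆ X and check whether π^{-1}(V) ∈ τ. V is open in τ_Q iff π^{-1}(V) ∈ τ.
  V = {}: π^{-1}(V) = ∅ ∈ τ ✓.
  V = {[γ]}: π^{-1}(V) = {γ} ∉ τ ✗.
  V = {[δ=ε]}: π^{-1}(V) = {δ, ε} ∈ τ ✓.
  V = {[γ], [δ=ε]}: π^{-1}(V) = {γ, δ, ε} ∈ τ ✓.
Open sets in the quotient: τ_Q = {{}, {[δ=ε]}, {[γ], [δ=ε]}} (3 elements).


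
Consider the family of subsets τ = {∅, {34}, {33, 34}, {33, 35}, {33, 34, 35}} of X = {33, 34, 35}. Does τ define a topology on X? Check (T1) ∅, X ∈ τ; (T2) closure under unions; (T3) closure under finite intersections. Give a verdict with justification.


τ is NOT a topology on X.

Axiom (T1): ∅ ∈ τ? Yes; X ∈ τ? Yes.
Axiom (T2/T3): check pairwise unions and intersections of members of τ.
Counterexample for (T3): {33, 34} ∩ {33, 35} = {33} ∉ τ. Therefore τ is NOT a topology.


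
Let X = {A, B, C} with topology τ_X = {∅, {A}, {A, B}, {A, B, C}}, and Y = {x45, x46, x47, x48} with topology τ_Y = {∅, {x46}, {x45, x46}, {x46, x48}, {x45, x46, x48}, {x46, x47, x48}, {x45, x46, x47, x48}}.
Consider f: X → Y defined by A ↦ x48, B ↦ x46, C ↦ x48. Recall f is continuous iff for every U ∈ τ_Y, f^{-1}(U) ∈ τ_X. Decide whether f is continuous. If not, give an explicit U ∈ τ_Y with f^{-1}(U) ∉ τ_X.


f is NOT continuous.

Compute f^{-1}(U) for each U ∈ τ_Y:
  U = ∅: f^{-1}(U) = ∅ ∈ τ_X ✓.
  U = {x46}: f^{-1}(U) = {B} ∉ τ_X ✗.
  U = {x45, x46}: f^{-1}(U) = {B} ∉ τ_X ✗.
  U = {x46, x48}: f^{-1}(U) = {A, B, C} ∈ τ_X ✓.
  U = {x45, x46, x48}: f^{-1}(U) = {A, B, C} ∈ τ_X ✓.
  U = {x46, x47, x48}: f^{-1}(U) = {A, B, C} ∈ τ_X ✓.
  U = {x45, x46, x47, x48}: f^{-1}(U) = {A, B, C} ∈ τ_X ✓.
Found U = {x46} with f^{-1}(U) = {B} not in τ_X. Therefore f is NOT continuous.


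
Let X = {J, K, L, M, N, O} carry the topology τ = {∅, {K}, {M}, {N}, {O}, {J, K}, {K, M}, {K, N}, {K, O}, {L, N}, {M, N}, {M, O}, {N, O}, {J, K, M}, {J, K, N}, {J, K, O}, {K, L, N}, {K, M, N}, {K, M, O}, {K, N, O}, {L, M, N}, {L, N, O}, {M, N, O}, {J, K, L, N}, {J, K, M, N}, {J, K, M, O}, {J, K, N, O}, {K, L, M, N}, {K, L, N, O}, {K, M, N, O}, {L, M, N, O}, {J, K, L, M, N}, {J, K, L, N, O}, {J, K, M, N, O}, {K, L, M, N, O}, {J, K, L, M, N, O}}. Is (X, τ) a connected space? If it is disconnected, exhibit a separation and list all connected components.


(X, τ) is disconnected; components = [{M}, {O}, {J, K}, {L, N}].

Find clopen sets (U ∈ τ with X ∖ U ∈ τ):
  U = ∅, X ∖ U = {J, K, L, M, N, O} — both open, so U is clopen.
  U = {M}, X ∖ U = {J, K, L, N, O} — both open, so U is clopen.
  U = {O}, X ∖ U = {J, K, L, M, N} — both open, so U is clopen.
  U = {J, K}, X ∖ U = {L, M, N, O} — both open, so U is clopen.
  U = {L, N}, X ∖ U = {J, K, M, O} — both open, so U is clopen.
  U = {M, O}, X ∖ U = {J, K, L, N} — both open, so U is clopen.
  U = {J, K, M}, X ∖ U = {L, N, O} — both open, so U is clopen.
  U = {J, K, O}, X ∖ U = {L, M, N} — both open, so U is clopen.
  U = {L, M, N}, X ∖ U = {J, K, O} — both open, so U is clopen.
  U = {L, N, O}, X ∖ U = {J, K, M} — both open, so U is clopen.
  U = {J, K, L, N}, X ∖ U = {M, O} — both open, so U is clopen.
  U = {J, K, M, O}, X ∖ U = {L, N} — both open, so U is clopen.
  U = {L, M, N, O}, X ∖ U = {J, K} — both open, so U is clopen.
  U = {J, K, L, M, N}, X ∖ U = {O} — both open, so U is clopen.
  U = {J, K, L, N, O}, X ∖ U = {M} — both open, so U is clopen.
  U = {J, K, L, M, N, O}, X ∖ U = ∅ — both open, so U is clopen.
Nontrivial clopen(s) exist: e.g. {J, K, O}. So (X, τ) is disconnected.
Compute connected components by grouping points that agree on all clopens:
  component: {M}
  component: {O}
  component: {J, K}
  component: {L, N}


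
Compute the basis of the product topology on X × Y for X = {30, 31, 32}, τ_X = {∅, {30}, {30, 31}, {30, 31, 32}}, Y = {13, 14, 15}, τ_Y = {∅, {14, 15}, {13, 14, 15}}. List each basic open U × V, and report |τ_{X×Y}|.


Basis B = {∅ × ∅, {30} × {14, 15}, {30} × {13, 14, 15}, {30, 31} × {14, 15}, {30, 31} × {13, 14, 15}, {30, 31, 32} × {14, 15}, {30, 31, 32} × {13, 14, 15}}; |τ_{X×Y}| = 10.

Enumerate products U × V with U ∈ τ_X, V ∈ τ_Y (deduplicated):
  ∅ × ∅ = {} (∅)
  {30} × {14, 15} = {(30,14), (30,15)}
  {30} × {13, 14, 15} = {(30,13), (30,14), (30,15)}
  {30, 31} × {14, 15} = {(30,14), (30,15), (31,14), (31,15)}
  {30, 31} × {13, 14, 15} = {(30,13), (30,14), (30,15), (31,13), (31,14), (31,15)}
  {30, 31, 32} × {14, 15} = {(30,14), (30,15), (31,14), (31,15), (32,14), (32,15)}
  {30, 31, 32} × {13, 14, 15} = {(30,13), (30,14), (30,15), (31,13), (31,14), (31,15), (32,13), (32,14), (32,15)}
These 7 distinct sets form the basis B.
Close under arbitrary unions to get τ_{X×Y}; counting gives |τ_{X×Y}| = 10.


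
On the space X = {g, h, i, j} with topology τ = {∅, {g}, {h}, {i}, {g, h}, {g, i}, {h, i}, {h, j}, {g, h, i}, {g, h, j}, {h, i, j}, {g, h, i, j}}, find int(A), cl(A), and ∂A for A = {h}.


int(A) = {h}, cl(A) = {h, j}, ∂A = {j}.

Closed sets in (X, τ) are complements of opens:
  closed(X, τ) = {∅, {g}, {i}, {j}, {g, i}, {g, j}, {h, j}, {i, j}, {g, h, j}, {g, i, j}, {h, i, j}, {g, h, i, j}}.
int(A) = ⋃ {U ∈ τ : U ⊆ A}. Opens contained in A: ∅, {h}.
Taking the union of these: int(A) = {h}.
cl(A) = ⋂ {C closed : A ⊆ C}. Closed sets containing A: {h, j}, {g, h, j}, {h, i, j}, {g, h, i, j}.
Intersecting these: cl(A) = {h, j}.
∂A = cl(A) ∖ int(A) = {h, j} ∖ {h} = {j}.


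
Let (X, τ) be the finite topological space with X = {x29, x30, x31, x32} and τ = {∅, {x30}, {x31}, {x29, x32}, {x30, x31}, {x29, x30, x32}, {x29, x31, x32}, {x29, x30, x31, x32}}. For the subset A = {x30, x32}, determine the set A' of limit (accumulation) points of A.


A' = {x29}

For each x ∈ X, list the open sets U ∈ τ with x ∈ U, then check whether U ∩ (A ∖ {x}) ≠ ∅ for every such U.
  x = x29: opens ∋ x are {x29, x32}, {x29, x30, x32}, {x29, x31, x32}, {x29, x30, x31, x32}; each meets A ∖ {x29}, so x IS a limit point.
  x = x30: open {x30} ∋ x has {x30} ∩ (A ∖ {x30}) = ∅, so x is NOT a limit point.
  x = x31: open {x31} ∋ x has {x31} ∩ (A ∖ {x31}) = ∅, so x is NOT a limit point.
  x = x32: open {x29, x32} ∋ x has {x29, x32} ∩ (A ∖ {x32}) = ∅, so x is NOT a limit point.
Collecting: A' = {x29}.


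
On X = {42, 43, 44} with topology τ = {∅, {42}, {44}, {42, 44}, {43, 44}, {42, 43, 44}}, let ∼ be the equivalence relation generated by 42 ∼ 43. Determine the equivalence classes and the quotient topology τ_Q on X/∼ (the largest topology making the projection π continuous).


X/∼ = {[42=43], [44]}; |τ_Q| = 3.

Equivalence classes: [42=43], [44].
Quotient map π: X → X/∼ sends 42 ↦ [42=43], 43 ↦ [42=43], 44 ↦ [44].
For each subset V ⊆ X/∼, compute π^{-1}(V) ⊆ X and check whether π^{-1}(V) ∈ τ. V is open in τ_Q iff π^{-1}(V) ∈ τ.
  V = {}: π^{-1}(V) = ∅ ∈ τ ✓.
  V = {[42=43]}: π^{-1}(V) = {42, 43} ∉ τ ✗.
  V = {[44]}: π^{-1}(V) = {44} ∈ τ ✓.
  V = {[42=43], [44]}: π^{-1}(V) = {42, 43, 44} ∈ τ ✓.
Open sets in the quotient: τ_Q = {{}, {[44]}, {[42=43], [44]}} (3 elements).


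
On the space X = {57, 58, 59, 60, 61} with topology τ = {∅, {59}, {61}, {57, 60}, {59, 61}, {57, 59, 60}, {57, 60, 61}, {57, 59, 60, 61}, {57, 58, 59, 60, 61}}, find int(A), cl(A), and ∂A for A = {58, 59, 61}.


int(A) = {59, 61}, cl(A) = {58, 59, 61}, ∂A = {58}.

Closed sets in (X, τ) are complements of opens:
  closed(X, τ) = {∅, {58}, {58, 59}, {58, 61}, {57, 58, 60}, {58, 59, 61}, {57, 58, 59, 60}, {57, 58, 60, 61}, {57, 58, 59, 60, 61}}.
int(A) = ⋃ {U ∈ τ : U ⊆ A}. Opens contained in A: ∅, {59}, {61}, {59, 61}.
Taking the union of these: int(A) = {59, 61}.
cl(A) = ⋂ {C closed : A ⊆ C}. Closed sets containing A: {58, 59, 61}, {57, 58, 59, 60, 61}.
Intersecting these: cl(A) = {58, 59, 61}.
∂A = cl(A) ∖ int(A) = {58, 59, 61} ∖ {59, 61} = {58}.


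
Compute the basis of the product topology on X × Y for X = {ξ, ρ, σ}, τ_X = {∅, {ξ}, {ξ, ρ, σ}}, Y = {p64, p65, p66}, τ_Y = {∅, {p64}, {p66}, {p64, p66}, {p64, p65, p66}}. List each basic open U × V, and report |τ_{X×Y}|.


Basis B = {∅ × ∅, {ξ} × {p64}, {ξ} × {p66}, {ξ} × {p64, p66}, {ξ} × {p64, p65, p66}, {ξ, ρ, σ} × {p64}, {ξ, ρ, σ} × {p66}, {ξ, ρ, σ} × {p64, p66}, {ξ, ρ, σ} × {p64, p65, p66}}; |τ_{X×Y}| = 14.

Enumerate products U × V with U ∈ τ_X, V ∈ τ_Y (deduplicated):
  ∅ × ∅ = {} (∅)
  {ξ} × {p64} = {(ξ,p64)}
  {ξ} × {p66} = {(ξ,p66)}
  {ξ} × {p64, p66} = {(ξ,p64), (ξ,p66)}
  {ξ} × {p64, p65, p66} = {(ξ,p64), (ξ,p65), (ξ,p66)}
  {ξ, ρ, σ} × {p64} = {(ξ,p64), (ρ,p64), (σ,p64)}
  {ξ, ρ, σ} × {p66} = {(ξ,p66), (ρ,p66), (σ,p66)}
  {ξ, ρ, σ} × {p64, p66} = {(ξ,p64), (ξ,p66), (ρ,p64), (ρ,p66), (σ,p64), (σ,p66)}
  {ξ, ρ, σ} × {p64, p65, p66} = {(ξ,p64), (ξ,p65), (ξ,p66), (ρ,p64), (ρ,p65), (ρ,p66), (σ,p64), (σ,p65), (σ,p66)}
These 9 distinct sets form the basis B.
Close under arbitrary unions to get τ_{X×Y}; counting gives |τ_{X×Y}| = 14.


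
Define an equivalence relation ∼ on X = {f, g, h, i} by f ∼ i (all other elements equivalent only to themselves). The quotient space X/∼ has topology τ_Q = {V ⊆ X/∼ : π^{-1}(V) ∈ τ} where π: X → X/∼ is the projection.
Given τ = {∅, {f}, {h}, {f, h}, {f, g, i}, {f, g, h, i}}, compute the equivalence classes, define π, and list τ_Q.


X/∼ = {[f=i], [g], [h]}; |τ_Q| = 4.

Equivalence classes: [f=i], [g], [h].
Quotient map π: X → X/∼ sends f ↦ [f=i], g ↦ [g], h ↦ [h], i ↦ [f=i].
For each subset V ⊆ X/∼, compute π^{-1}(V) ⊆ X and check whether π^{-1}(V) ∈ τ. V is open in τ_Q iff π^{-1}(V) ∈ τ.
  V = {}: π^{-1}(V) = ∅ ∈ τ ✓.
  V = {[f=i]}: π^{-1}(V) = {f, i} ∉ τ ✗.
  V = {[g]}: π^{-1}(V) = {g} ∉ τ ✗.
  V = {[f=i], [g]}: π^{-1}(V) = {f, g, i} ∈ τ ✓.
  V = {[h]}: π^{-1}(V) = {h} ∈ τ ✓.
  V = {[f=i], [h]}: π^{-1}(V) = {f, h, i} ∉ τ ✗.
  V = {[g], [h]}: π^{-1}(V) = {g, h} ∉ τ ✗.
  V = {[f=i], [g], [h]}: π^{-1}(V) = {f, g, h, i} ∈ τ ✓.
Open sets in the quotient: τ_Q = {{}, {[f=i], [g]}, {[h]}, {[f=i], [g], [h]}} (4 elements).


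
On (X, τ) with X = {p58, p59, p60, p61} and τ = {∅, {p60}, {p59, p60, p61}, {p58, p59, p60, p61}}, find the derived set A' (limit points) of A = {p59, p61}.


A' = {p58, p59, p61}

For each x ∈ X, list the open sets U ∈ τ with x ∈ U, then check whether U ∩ (A ∖ {x}) ≠ ∅ for every such U.
  x = p58: opens ∋ x are {p58, p59, p60, p61}; each meets A ∖ {p58}, so x IS a limit point.
  x = p59: opens ∋ x are {p59, p60, p61}, {p58, p59, p60, p61}; each meets A ∖ {p59}, so x IS a limit point.
  x = p60: open {p60} ∋ x has {p60} ∩ (A ∖ {p60}) = ∅, so x is NOT a limit point.
  x = p61: opens ∋ x are {p59, p60, p61}, {p58, p59, p60, p61}; each meets A ∖ {p61}, so x IS a limit point.
Collecting: A' = {p58, p59, p61}.


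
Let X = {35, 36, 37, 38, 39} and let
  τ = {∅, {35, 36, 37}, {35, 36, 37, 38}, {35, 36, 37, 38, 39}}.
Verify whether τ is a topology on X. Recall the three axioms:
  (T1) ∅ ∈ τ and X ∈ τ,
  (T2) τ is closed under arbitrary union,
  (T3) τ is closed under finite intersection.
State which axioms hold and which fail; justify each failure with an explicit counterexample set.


τ IS a topology on X.

Axiom (T1): ∅ ∈ τ? Yes; X ∈ τ? Yes.
Axiom (T2/T3): check pairwise unions and intersections of members of τ.
All pairwise intersections and unions checked — each lies in τ. Therefore τ satisfies (T1), (T2), (T3): it IS a topology on X.


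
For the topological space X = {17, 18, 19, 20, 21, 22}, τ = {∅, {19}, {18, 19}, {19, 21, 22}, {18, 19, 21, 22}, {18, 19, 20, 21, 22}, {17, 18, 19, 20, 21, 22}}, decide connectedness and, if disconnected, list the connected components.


(X, τ) is connected.

Find clopen sets (U ∈ τ with X ∖ U ∈ τ):
  U = ∅, X ∖ U = {17, 18, 19, 20, 21, 22} — both open, so U is clopen.
  U = {17, 18, 19, 20, 21, 22}, X ∖ U = ∅ — both open, so U is clopen.
Only trivial clopens (∅ and X) exist, so (X, τ) is connected.
Compute connected components by grouping points that agree on all clopens:
  component: {17, 18, 19, 20, 21, 22}


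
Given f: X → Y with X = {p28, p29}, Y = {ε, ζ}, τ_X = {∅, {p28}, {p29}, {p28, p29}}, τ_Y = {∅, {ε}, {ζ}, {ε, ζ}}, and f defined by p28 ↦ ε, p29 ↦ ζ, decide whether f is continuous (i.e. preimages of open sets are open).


f IS continuous.

Compute f^{-1}(U) for each U ∈ τ_Y:
  U = ∅: f^{-1}(U) = ∅ ∈ τ_X ✓.
  U = {ε}: f^{-1}(U) = {p28} ∈ τ_X ✓.
  U = {ζ}: f^{-1}(U) = {p29} ∈ τ_X ✓.
  U = {ε, ζ}: f^{-1}(U) = {p28, p29} ∈ τ_X ✓.
Every preimage lies in τ_X, so f IS continuous.


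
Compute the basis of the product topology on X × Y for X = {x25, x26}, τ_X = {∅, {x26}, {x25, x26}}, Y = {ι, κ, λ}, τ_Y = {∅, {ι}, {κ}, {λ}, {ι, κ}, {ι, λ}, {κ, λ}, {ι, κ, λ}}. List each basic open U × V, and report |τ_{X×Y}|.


Basis B = {∅ × ∅, {x26} × {ι}, {x26} × {κ}, {x26} × {λ}, {x25, x26} × {ι}, {x25, x26} × {κ}, {x25, x26} × {λ}, {x26} × {ι, κ}, {x26} × {ι, λ}, {x26} × {κ, λ}, {x26} × {ι, κ, λ}, {x25, x26} × {ι, κ}, {x25, x26} × {ι, λ}, {x25, x26} × {κ, λ}, {x25, x26} × {ι, κ, λ}}; |τ_{X×Y}| = 27.

Enumerate products U × V with U ∈ τ_X, V ∈ τ_Y (deduplicated):
  ∅ × ∅ = {} (∅)
  {x26} × {ι} = {(x26,ι)}
  {x26} × {κ} = {(x26,κ)}
  {x26} × {λ} = {(x26,λ)}
  {x25, x26} × {ι} = {(x25,ι), (x26,ι)}
  {x25, x26} × {κ} = {(x25,κ), (x26,κ)}
  {x25, x26} × {λ} = {(x25,λ), (x26,λ)}
  {x26} × {ι, κ} = {(x26,ι), (x26,κ)}
  {x26} × {ι, λ} = {(x26,ι), (x26,λ)}
  {x26} × {κ, λ} = {(x26,κ), (x26,λ)}
  {x26} × {ι, κ, λ} = {(x26,ι), (x26,κ), (x26,λ)}
  {x25, x26} × {ι, κ} = {(x25,ι), (x25,κ), (x26,ι), (x26,κ)}
  {x25, x26} × {ι, λ} = {(x25,ι), (x25,λ), (x26,ι), (x26,λ)}
  {x25, x26} × {κ, λ} = {(x25,κ), (x25,λ), (x26,κ), (x26,λ)}
  {x25, x26} × {ι, κ, λ} = {(x25,ι), (x25,κ), (x25,λ), (x26,ι), (x26,κ), (x26,λ)}
These 15 distinct sets form the basis B.
Close under arbitrary unions to get τ_{X×Y}; counting gives |τ_{X×Y}| = 27.


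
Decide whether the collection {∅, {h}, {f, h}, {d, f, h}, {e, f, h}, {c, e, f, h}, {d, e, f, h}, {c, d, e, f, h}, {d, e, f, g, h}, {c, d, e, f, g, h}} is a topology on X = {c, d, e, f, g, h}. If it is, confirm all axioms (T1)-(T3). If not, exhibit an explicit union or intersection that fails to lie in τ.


τ IS a topology on X.

Axiom (T1): ∅ ∈ τ? Yes; X ∈ τ? Yes.
Axiom (T2/T3): check pairwise unions and intersections of members of τ.
All pairwise intersections and unions checked — each lies in τ. Therefore τ satisfies (T1), (T2), (T3): it IS a topology on X.


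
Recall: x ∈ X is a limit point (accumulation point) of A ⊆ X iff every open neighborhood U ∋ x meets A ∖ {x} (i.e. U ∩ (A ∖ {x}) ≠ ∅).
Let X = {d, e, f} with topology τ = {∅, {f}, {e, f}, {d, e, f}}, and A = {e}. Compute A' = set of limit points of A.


A' = {d}

For each x ∈ X, list the open sets U ∈ τ with x ∈ U, then check whether U ∩ (A ∖ {x}) ≠ ∅ for every such U.
  x = d: opens ∋ x are {d, e, f}; each meets A ∖ {d}, so x IS a limit point.
  x = e: open {e, f} ∋ x has {e, f} ∩ (A ∖ {e}) = ∅, so x is NOT a limit point.
  x = f: open {f} ∋ x has {f} ∩ (A ∖ {f}) = ∅, so x is NOT a limit point.
Collecting: A' = {d}.


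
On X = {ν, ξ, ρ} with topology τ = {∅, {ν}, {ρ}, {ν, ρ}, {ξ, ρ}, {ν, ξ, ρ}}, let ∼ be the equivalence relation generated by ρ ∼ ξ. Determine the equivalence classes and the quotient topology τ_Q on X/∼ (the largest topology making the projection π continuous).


X/∼ = {[ν], [ξ=ρ]}; |τ_Q| = 4.

Equivalence classes: [ν], [ξ=ρ].
Quotient map π: X → X/∼ sends ν ↦ [ν], ξ ↦ [ξ=ρ], ρ ↦ [ξ=ρ].
For each subset V ⊆ X/∼, compute π^{-1}(V) ⊆ X and check whether π^{-1}(V) ∈ τ. V is open in τ_Q iff π^{-1}(V) ∈ τ.
  V = {}: π^{-1}(V) = ∅ ∈ τ ✓.
  V = {[ν]}: π^{-1}(V) = {ν} ∈ τ ✓.
  V = {[ξ=ρ]}: π^{-1}(V) = {ξ, ρ} ∈ τ ✓.
  V = {[ν], [ξ=ρ]}: π^{-1}(V) = {ν, ξ, ρ} ∈ τ ✓.
Open sets in the quotient: τ_Q = {{}, {[ν]}, {[ξ=ρ]}, {[ν], [ξ=ρ]}} (4 elements).


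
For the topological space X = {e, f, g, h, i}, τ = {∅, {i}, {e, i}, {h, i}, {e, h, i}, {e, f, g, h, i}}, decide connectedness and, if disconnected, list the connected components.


(X, τ) is connected.

Find clopen sets (U ∈ τ with X ∖ U ∈ τ):
  U = ∅, X ∖ U = {e, f, g, h, i} — both open, so U is clopen.
  U = {e, f, g, h, i}, X ∖ U = ∅ — both open, so U is clopen.
Only trivial clopens (∅ and X) exist, so (X, τ) is connected.
Compute connected components by grouping points that agree on all clopens:
  component: {e, f, g, h, i}


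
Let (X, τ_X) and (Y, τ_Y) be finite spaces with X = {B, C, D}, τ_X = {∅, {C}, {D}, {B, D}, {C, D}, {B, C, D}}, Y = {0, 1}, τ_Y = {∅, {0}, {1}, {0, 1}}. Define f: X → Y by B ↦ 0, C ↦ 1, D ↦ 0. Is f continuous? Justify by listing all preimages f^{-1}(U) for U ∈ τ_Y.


f IS continuous.

Compute f^{-1}(U) for each U ∈ τ_Y:
  U = ∅: f^{-1}(U) = ∅ ∈ τ_X ✓.
  U = {0}: f^{-1}(U) = {B, D} ∈ τ_X ✓.
  U = {1}: f^{-1}(U) = {C} ∈ τ_X ✓.
  U = {0, 1}: f^{-1}(U) = {B, C, D} ∈ τ_X ✓.
Every preimage lies in τ_X, so f IS continuous.


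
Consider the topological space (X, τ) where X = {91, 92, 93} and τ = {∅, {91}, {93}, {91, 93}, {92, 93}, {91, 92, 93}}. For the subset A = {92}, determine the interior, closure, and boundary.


int(A) = ∅, cl(A) = {92}, ∂A = {92}.

Closed sets in (X, τ) are complements of opens:
  closed(X, τ) = {∅, {91}, {92}, {91, 92}, {92, 93}, {91, 92, 93}}.
int(A) = ⋃ {U ∈ τ : U ⊆ A}. Opens contained in A: ∅.
Taking the union of these: int(A) = ∅.
cl(A) = ⋂ {C closed : A ⊆ C}. Closed sets containing A: {92}, {91, 92}, {92, 93}, {91, 92, 93}.
Intersecting these: cl(A) = {92}.
∂A = cl(A) ∖ int(A) = {92} ∖ ∅ = {92}.


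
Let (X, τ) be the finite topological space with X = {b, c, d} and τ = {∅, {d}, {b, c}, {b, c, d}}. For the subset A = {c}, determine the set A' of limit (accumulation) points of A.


A' = {b}

For each x ∈ X, list the open sets U ∈ τ with x ∈ U, then check whether U ∩ (A ∖ {x}) ≠ ∅ for every such U.
  x = b: opens ∋ x are {b, c}, {b, c, d}; each meets A ∖ {b}, so x IS a limit point.
  x = c: open {b, c} ∋ x has {b, c} ∩ (A ∖ {c}) = ∅, so x is NOT a limit point.
  x = d: open {d} ∋ x has {d} ∩ (A ∖ {d}) = ∅, so x is NOT a limit point.
Collecting: A' = {b}.


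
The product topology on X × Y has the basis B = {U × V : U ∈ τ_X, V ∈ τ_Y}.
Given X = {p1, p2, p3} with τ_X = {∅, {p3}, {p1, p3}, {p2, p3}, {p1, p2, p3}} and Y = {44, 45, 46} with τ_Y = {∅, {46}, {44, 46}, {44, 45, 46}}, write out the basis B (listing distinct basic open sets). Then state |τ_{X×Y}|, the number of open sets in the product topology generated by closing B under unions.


Basis B = {∅ × ∅, {p3} × {46}, {p1, p3} × {46}, {p2, p3} × {46}, {p3} × {44, 46}, {p1, p2, p3} × {46}, {p3} × {44, 45, 46}, {p1, p3} × {44, 46}, {p2, p3} × {44, 46}, {p1, p3} × {44, 45, 46}, {p1, p2, p3} × {44, 46}, {p2, p3} × {44, 45, 46}, {p1, p2, p3} × {44, 45, 46}}; |τ_{X×Y}| = 30.

Enumerate products U × V with U ∈ τ_X, V ∈ τ_Y (deduplicated):
  ∅ × ∅ = {} (∅)
  {p3} × {46} = {(p3,46)}
  {p1, p3} × {46} = {(p1,46), (p3,46)}
  {p2, p3} × {46} = {(p2,46), (p3,46)}
  {p3} × {44, 46} = {(p3,44), (p3,46)}
  {p1, p2, p3} × {46} = {(p1,46), (p2,46), (p3,46)}
  {p3} × {44, 45, 46} = {(p3,44), (p3,45), (p3,46)}
  {p1, p3} × {44, 46} = {(p1,44), (p1,46), (p3,44), (p3,46)}
  {p2, p3} × {44, 46} = {(p2,44), (p2,46), (p3,44), (p3,46)}
  {p1, p3} × {44, 45, 46} = {(p1,44), (p1,45), (p1,46), (p3,44), (p3,45), (p3,46)}
  {p1, p2, p3} × {44, 46} = {(p1,44), (p1,46), (p2,44), (p2,46), (p3,44), (p3,46)}
  {p2, p3} × {44, 45, 46} = {(p2,44), (p2,45), (p2,46), (p3,44), (p3,45), (p3,46)}
  {p1, p2, p3} × {44, 45, 46} = {(p1,44), (p1,45), (p1,46), (p2,44), (p2,45), (p2,46), (p3,44), (p3,45), (p3,46)}
These 13 distinct sets form the basis B.
Close under arbitrary unions to get τ_{X×Y}; counting gives |τ_{X×Y}| = 30.


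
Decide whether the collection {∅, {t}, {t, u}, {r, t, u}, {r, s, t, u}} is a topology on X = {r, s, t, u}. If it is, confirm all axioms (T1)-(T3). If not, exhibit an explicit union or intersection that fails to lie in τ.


τ IS a topology on X.

Axiom (T1): ∅ ∈ τ? Yes; X ∈ τ? Yes.
Axiom (T2/T3): check pairwise unions and intersections of members of τ.
All pairwise intersections and unions checked — each lies in τ. Therefore τ satisfies (T1), (T2), (T3): it IS a topology on X.


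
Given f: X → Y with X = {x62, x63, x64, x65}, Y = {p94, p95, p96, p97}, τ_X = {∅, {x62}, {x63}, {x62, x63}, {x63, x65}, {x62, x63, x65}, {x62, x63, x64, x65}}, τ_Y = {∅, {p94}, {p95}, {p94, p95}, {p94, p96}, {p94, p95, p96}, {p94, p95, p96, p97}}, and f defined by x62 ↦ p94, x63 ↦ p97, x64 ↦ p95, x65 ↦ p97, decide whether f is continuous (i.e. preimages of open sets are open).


f is NOT continuous.

Compute f^{-1}(U) for each U ∈ τ_Y:
  U = ∅: f^{-1}(U) = ∅ ∈ τ_X ✓.
  U = {p94}: f^{-1}(U) = {x62} ∈ τ_X ✓.
  U = {p95}: f^{-1}(U) = {x64} ∉ τ_X ✗.
  U = {p94, p95}: f^{-1}(U) = {x62, x64} ∉ τ_X ✗.
  U = {p94, p96}: f^{-1}(U) = {x62} ∈ τ_X ✓.
  U = {p94, p95, p96}: f^{-1}(U) = {x62, x64} ∉ τ_X ✗.
  U = {p94, p95, p96, p97}: f^{-1}(U) = {x62, x63, x64, x65} ∈ τ_X ✓.
Found U = {p95} with f^{-1}(U) = {x64} not in τ_X. Therefore f is NOT continuous.
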